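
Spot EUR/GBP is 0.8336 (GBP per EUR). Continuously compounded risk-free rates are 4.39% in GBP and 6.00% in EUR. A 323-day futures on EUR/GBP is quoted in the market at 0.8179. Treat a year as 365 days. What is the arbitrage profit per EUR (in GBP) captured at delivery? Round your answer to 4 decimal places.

0.0039 per EUR (in GBP)

Fair futures: F* = S·e^(carry·T), with carry = (r_GBP − r_EUR) = 0.0439 − 0.0600 = -0.0161
F* = 0.8336 · e^(-0.0161 × 323/365) = 0.8336 · e^-0.014247 = 0.8336 × 0.985854 = 0.8218
Market 0.8179 < fair 0.8218: forward underpriced → reverse cash-and-carry (short spot, go long the forward).
At maturity, profit = |F_mkt − F*| = |0.8179 − 0.8218| = 0.0039 per EUR (in GBP)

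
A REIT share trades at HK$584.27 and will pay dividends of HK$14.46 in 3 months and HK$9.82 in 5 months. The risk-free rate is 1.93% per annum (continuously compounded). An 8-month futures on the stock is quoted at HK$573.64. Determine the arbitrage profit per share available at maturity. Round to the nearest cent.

PV(dividends) I = 14.46·e^(−0.0193·3/12) + 9.82·e^(−0.0193·5/12) = 24.1317
Fair futures F* = (S − I)·e^(rT) = (584.27 − 24.1317)·e^0.012867 = 560.1383 × 1.012950 = 567.3921
Market HK$573.64 > fair 567.3921: forward overpriced → cash-and-carry (borrow at r, buy the stock and collect the dividends, short the forward).
Profit at T = |F_mkt − F*| = |573.64 − 567.3921| = HK$6.25 per share

HK$6.25 per share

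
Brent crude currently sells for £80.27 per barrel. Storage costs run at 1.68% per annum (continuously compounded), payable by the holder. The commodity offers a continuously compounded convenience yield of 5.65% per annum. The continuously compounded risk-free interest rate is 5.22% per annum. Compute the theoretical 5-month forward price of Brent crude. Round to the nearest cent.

£80.69 per barrel

Net carry = r + u − y = 0.0522 + 0.0168 − 0.0565 = 0.0125
F = S·e^((r+u−y)T) = 80.27 · e^(0.0125 × 5/12) = 80.27 · e^0.005208
= 80.27 × 1.005222 = £80.69 per barrel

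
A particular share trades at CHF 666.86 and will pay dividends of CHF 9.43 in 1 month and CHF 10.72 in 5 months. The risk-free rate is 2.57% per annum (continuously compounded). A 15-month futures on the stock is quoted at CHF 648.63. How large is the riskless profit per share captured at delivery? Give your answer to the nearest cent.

PV(dividends) I = 9.43·e^(−0.0257·1/12) + 10.72·e^(−0.0257·5/12) = 20.0156
Fair futures F* = (S − I)·e^(rT) = (666.86 − 20.0156)·e^0.032125 = 646.8444 × 1.032647 = 667.9619
Market CHF 648.63 < fair 667.9619: forward underpriced → reverse cash-and-carry (short the stock, invest proceeds at r, pay the dividends, go long the forward).
Profit at T = |F_mkt − F*| = |648.63 − 667.9619| = CHF 19.33 per share

CHF 19.33 per share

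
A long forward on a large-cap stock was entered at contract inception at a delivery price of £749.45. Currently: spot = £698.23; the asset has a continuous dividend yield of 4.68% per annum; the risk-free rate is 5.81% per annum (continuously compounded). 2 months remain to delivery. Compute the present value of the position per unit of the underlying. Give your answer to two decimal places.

Current fair forward for the remaining 2 months: F = S·e^((r − q)·T), (r − q) = 0.0581 − 0.0468 = 0.0113
F = 698.23 · e^(0.0113 × 2/12) = 698.23 × 1.001885 = 699.5462
Value of long forward = (F − K)·e^(−rT) = (699.5462 − 749.45) · e^(−0.0581·2/12)
= -49.9038 × 0.990363 = -49.42

-£49.42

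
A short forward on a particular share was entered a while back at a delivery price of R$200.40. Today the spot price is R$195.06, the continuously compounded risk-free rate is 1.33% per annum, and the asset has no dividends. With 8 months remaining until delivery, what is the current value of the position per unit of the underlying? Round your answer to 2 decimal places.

Current fair forward for the remaining 8 months: F = S·e^(r·T), r = 0.0133
F = 195.06 · e^(0.0133 × 8/12) = 195.06 × 1.008906 = 196.7972
Value of long forward = (F − K)·e^(−rT) = (196.7972 − 200.40) · e^(−0.0133·8/12)
= -3.6028 × 0.991173 = -3.57
Short position value = −(long value) = R$3.57

R$3.57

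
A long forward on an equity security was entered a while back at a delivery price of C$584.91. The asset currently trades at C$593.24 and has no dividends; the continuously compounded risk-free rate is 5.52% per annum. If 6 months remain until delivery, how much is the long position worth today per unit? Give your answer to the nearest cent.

Current fair forward for the remaining 6 months: F = S·e^(r·T), r = 0.0552
F = 593.24 · e^(0.0552 × 6/12) = 593.24 × 1.027984 = 609.8412
Value of long forward = (F − K)·e^(−rT) = (609.8412 − 584.91) · e^(−0.0552·6/12)
= 24.9312 × 0.972777 = 24.25

C$24.25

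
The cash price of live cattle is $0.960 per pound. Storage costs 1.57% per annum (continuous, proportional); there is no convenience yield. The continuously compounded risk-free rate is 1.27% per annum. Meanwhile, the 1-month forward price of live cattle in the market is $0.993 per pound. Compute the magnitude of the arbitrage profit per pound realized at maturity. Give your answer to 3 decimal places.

Fair forward: F* = S·e^(carry·T), with carry = (r + u) = 0.0127 + 0.0157 = 0.0284
F* = 0.960 · e^(0.0284 × 1/12) = 0.960 · e^0.002367 = 0.960 × 1.002370 = $0.9623
Market $0.993 > fair $0.9623: forward overpriced → cash-and-carry (buy spot, short the forward).
At maturity, profit = |F_mkt − F*| = |0.993 − 0.9623| = $0.031 per pound

$0.031 per pound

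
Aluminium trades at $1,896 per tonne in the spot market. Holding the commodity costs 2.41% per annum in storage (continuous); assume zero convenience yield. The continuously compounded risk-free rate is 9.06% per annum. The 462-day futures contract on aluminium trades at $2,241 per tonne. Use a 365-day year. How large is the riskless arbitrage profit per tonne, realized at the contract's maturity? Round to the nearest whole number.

$49 per tonne

Fair futures: F* = S·e^(carry·T), with carry = (r + u) = 0.0906 + 0.0241 = 0.1147
F* = 1896 · e^(0.1147 × 462/365) = 1896 · e^0.145182 = 1896 × 1.156250 = $2192.2500
Market $2241 > fair $2192.2500: forward overpriced → cash-and-carry (buy spot, short the forward).
At maturity, profit = |F_mkt − F*| = |2241 − 2192.2500| = $49 per tonne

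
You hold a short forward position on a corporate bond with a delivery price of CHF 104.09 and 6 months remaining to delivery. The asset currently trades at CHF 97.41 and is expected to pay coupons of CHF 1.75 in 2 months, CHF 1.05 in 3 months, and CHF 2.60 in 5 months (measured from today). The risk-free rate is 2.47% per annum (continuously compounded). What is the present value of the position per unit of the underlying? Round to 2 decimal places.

CHF 10.76

PV(remaining coupons) I = 1.75·e^(−0.0247·2/12) + 1.05·e^(−0.0247·3/12) + 2.60·e^(−0.0247·5/12) = 5.3597
Current forward F = (S − I)·e^(rT) = (97.41 − 5.3597)·e^(0.0247·6/12) = 92.0503 × 1.012427 = 93.1942
Value (long) = (F − K)·e^(−rT) = (93.1942 − 104.09) × 0.987726 = -10.7621
Short position value = −(long value) = CHF 10.76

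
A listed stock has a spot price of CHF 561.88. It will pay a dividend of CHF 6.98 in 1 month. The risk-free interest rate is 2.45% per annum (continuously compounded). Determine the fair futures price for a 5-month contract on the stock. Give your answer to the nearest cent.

PV(dividends) I = 6.98·e^(−0.0245·1/12)
I = 6.9658
F = (S − I)·e^(rT) = (561.88 − 6.9658) · e^(0.0245·5/12)
= 554.9142 · e^0.010208 = 554.9142 × 1.010260 = CHF 560.61

CHF 560.61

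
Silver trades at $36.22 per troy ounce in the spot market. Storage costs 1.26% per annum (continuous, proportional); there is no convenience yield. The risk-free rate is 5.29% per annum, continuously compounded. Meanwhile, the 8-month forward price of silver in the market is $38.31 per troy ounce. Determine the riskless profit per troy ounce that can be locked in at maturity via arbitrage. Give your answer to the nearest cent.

$0.47 per troy ounce

Fair forward: F* = S·e^(carry·T), with carry = (r + u) = 0.0529 + 0.0126 = 0.0655
F* = 36.22 · e^(0.0655 × 8/12) = 36.22 · e^0.043667 = 36.22 × 1.044634 = $37.8366
Market $38.31 > fair $37.8366: forward overpriced → cash-and-carry (buy spot, short the forward).
At maturity, profit = |F_mkt − F*| = |38.31 − 37.8366| = $0.47 per troy ounce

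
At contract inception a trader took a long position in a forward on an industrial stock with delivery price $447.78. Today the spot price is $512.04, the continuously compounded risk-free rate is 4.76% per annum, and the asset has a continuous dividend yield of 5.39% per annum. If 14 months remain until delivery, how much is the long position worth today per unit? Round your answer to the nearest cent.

Current fair forward for the remaining 14 months: F = S·e^((r − q)·T), (r − q) = 0.0476 − 0.0539 = -0.0063
F = 512.04 · e^(-0.0063 × 14/12) = 512.04 × 0.992677 = 508.2903
Value of long forward = (F − K)·e^(−rT) = (508.2903 − 447.78) · e^(−0.0476·14/12)
= 60.5103 × 0.945980 = 57.24

$57.24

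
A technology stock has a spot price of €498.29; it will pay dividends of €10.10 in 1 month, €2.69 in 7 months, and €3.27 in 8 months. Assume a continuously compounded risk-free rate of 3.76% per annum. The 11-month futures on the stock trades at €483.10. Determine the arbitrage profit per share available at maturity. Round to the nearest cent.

€16.22 per share

PV(dividends) I = 10.10·e^(−0.0376·1/12) + 2.69·e^(−0.0376·7/12) + 3.27·e^(−0.0376·8/12) = 15.8891
Fair futures F* = (S − I)·e^(rT) = (498.29 − 15.8891)·e^0.034467 = 482.4009 × 1.035068 = 499.3177
Market €483.10 < fair 499.3177: forward underpriced → reverse cash-and-carry (short the stock, invest proceeds at r, pay the dividends, go long the forward).
Profit at T = |F_mkt − F*| = |483.10 − 499.3177| = €16.22 per share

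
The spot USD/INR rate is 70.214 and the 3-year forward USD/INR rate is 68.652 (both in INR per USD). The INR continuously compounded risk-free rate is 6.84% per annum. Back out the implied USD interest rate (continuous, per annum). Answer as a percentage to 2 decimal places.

7.59%

F = S·e^((r_INR − r_USD)T) ⇒ r_USD = r_INR − ln(F/S)/T
ln(68.652/70.214) = -0.022497; /(3) = -0.007499
r_USD = 0.0684 + 0.007499 = 0.075899
r_USD = 7.59%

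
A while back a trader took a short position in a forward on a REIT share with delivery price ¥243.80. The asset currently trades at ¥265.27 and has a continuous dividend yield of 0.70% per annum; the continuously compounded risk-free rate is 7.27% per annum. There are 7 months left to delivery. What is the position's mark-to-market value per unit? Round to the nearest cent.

Current fair forward for the remaining 7 months: F = S·e^((r − q)·T), (r − q) = 0.0727 − 0.0070 = 0.0657
F = 265.27 · e^(0.0657 × 7/12) = 265.27 × 1.039069 = 275.6338
Value of long forward = (F − K)·e^(−rT) = (275.6338 − 243.80) · e^(−0.0727·7/12)
= 31.8338 × 0.958478 = 30.51
Short position value = −(long value) = -¥30.51

-¥30.51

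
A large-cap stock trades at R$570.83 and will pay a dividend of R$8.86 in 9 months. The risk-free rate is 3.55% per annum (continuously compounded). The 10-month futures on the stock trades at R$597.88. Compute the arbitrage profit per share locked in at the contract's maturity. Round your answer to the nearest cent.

PV(dividends) I = 8.86·e^(−0.0355·9/12) = 8.6272
Fair futures F* = (S − I)·e^(rT) = (570.83 − 8.6272)·e^0.029583 = 562.2028 × 1.030025 = 579.0829
Market R$597.88 > fair 579.0829: forward overpriced → cash-and-carry (borrow at r, buy the stock and collect the dividends, short the forward).
Profit at T = |F_mkt − F*| = |597.88 − 579.0829| = R$18.80 per share

R$18.80 per share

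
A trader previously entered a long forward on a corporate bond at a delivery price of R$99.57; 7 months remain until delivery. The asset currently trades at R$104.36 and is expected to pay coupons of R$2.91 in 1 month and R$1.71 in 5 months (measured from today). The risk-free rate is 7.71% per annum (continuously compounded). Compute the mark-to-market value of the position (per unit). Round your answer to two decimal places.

R$4.62

PV(remaining coupons) I = 2.91·e^(−0.0771·1/12) + 1.71·e^(−0.0771·5/12) = 4.5473
Current forward F = (S − I)·e^(rT) = (104.36 − 4.5473)·e^(0.0771·7/12) = 99.8127 × 1.046002 = 104.4043
Value (long) = (F − K)·e^(−rT) = (104.4043 − 99.57) × 0.956021 = 4.6217
Value = R$4.62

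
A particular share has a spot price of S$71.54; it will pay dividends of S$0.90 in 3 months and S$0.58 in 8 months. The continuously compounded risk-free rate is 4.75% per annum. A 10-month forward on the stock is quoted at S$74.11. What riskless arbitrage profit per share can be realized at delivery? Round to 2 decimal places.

PV(dividends) I = 0.90·e^(−0.0475·3/12) + 0.58·e^(−0.0475·8/12) = 1.4513
Fair forward F* = (S − I)·e^(rT) = (71.54 − 1.4513)·e^0.039583 = 70.0887 × 1.040377 = 72.9187
Market S$74.11 > fair 72.9187: forward overpriced → cash-and-carry (borrow at r, buy the stock and collect the dividends, short the forward).
Profit at T = |F_mkt − F*| = |74.11 − 72.9187| = S$1.19 per share

S$1.19 per share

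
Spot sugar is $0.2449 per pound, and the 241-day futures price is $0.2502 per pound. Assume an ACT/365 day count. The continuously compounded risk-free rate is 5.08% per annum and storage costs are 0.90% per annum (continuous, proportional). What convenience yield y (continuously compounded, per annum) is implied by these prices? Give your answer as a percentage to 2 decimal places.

F = S·e^((r+u−y)T) ⇒ (r+u−y) = ln(F/S)/T
ln(0.2502/0.2449) = 0.021411; /T ⇒ 0.032427
y = r + u − ln(F/S)/T = 0.0508 + 0.0090 − 0.032427 = 0.027373
y = 2.74%

2.74%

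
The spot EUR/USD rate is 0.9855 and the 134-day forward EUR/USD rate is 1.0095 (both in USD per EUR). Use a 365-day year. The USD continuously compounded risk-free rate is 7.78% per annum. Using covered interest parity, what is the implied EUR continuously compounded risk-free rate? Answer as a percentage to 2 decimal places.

1.23%

F = S·e^((r_USD − r_EUR)T) ⇒ r_EUR = r_USD − ln(F/S)/T
ln(1.0095/0.9855) = 0.024061; /(134/365) = 0.065539
r_EUR = 0.0778 − 0.065539 = 0.012261
r_EUR = 1.23%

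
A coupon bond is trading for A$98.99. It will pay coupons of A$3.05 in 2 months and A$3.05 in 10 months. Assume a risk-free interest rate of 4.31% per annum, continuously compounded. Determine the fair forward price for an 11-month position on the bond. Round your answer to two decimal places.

PV(coupons) I = 3.05·e^(−0.0431·2/12) + 3.05·e^(−0.0431·10/12)
I = 3.0282 + 2.9424 = 5.9706
F = (S − I)·e^(rT) = (98.99 − 5.9706) · e^(0.0431·11/12)
= 93.0194 · e^0.039508 = 93.0194 × 1.040299 = A$96.77

A$96.77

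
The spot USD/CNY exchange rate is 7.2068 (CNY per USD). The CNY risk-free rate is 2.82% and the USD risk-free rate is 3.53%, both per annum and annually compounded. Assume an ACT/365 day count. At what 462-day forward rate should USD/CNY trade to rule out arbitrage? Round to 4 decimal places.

7.1443

By covered interest parity, F = S · (1+r_CNY)^T / (1+r_USD)^T
= 7.2068 × 1.035827 / 1.044889 = 7.2068 × 0.991327
F = 7.1443 CNY per USD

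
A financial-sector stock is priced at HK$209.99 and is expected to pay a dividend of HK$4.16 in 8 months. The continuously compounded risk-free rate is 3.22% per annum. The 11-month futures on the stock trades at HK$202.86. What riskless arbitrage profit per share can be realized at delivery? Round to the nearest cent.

HK$9.23 per share

PV(dividends) I = 4.16·e^(−0.0322·8/12) = 4.0717
Fair futures F* = (S − I)·e^(rT) = (209.99 − 4.0717)·e^0.029517 = 205.9183 × 1.029957 = 212.0870
Market HK$202.86 < fair 212.0870: forward underpriced → reverse cash-and-carry (short the stock, invest proceeds at r, pay the dividends, go long the forward).
Profit at T = |F_mkt − F*| = |202.86 − 212.0870| = HK$9.23 per share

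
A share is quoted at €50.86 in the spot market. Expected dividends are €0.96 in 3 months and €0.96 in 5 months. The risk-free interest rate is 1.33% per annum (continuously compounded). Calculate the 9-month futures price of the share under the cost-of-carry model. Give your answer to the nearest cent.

€49.44

PV(dividends) I = 0.96·e^(−0.0133·3/12) + 0.96·e^(−0.0133·5/12)
I = 0.9568 + 0.9547 = 1.9115
F = (S − I)·e^(rT) = (50.86 − 1.9115) · e^(0.0133·9/12)
= 48.9485 · e^0.009975 = 48.9485 × 1.010025 = €49.44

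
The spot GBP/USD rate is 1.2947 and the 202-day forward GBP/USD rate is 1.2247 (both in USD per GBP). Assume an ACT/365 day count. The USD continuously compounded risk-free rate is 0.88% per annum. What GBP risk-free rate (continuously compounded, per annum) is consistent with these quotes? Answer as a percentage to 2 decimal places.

F = S·e^((r_USD − r_GBP)T) ⇒ r_GBP = r_USD − ln(F/S)/T
ln(1.2247/1.2947) = -0.055583; /(202/365) = -0.100435
r_GBP = 0.0088 + 0.100435 = 0.109235
r_GBP = 10.92%

10.92%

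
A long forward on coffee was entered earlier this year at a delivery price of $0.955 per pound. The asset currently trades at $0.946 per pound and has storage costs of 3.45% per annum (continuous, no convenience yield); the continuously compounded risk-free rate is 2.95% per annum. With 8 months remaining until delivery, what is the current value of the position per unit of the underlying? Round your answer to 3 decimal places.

Current fair forward for the remaining 8 months: F = S·e^((r + u)·T), (r + u) = 0.0295 + 0.0345 = 0.0640
F = 0.946 · e^(0.0640 × 8/12) = 0.946 × 1.043590 = 0.9872
Value of long forward = (F − K)·e^(−rT) = (0.9872 − 0.955) · e^(−0.0295·8/12)
= 0.0322 × 0.980525 = 0.032

$0.032 per pound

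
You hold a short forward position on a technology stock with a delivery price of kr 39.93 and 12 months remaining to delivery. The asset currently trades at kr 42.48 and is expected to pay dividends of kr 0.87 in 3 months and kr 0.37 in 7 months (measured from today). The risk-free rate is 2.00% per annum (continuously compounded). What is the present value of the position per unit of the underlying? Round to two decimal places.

-kr 2.11

PV(remaining dividends) I = 0.87·e^(−0.0200·3/12) + 0.37·e^(−0.0200·7/12) = 1.2314
Current forward F = (S − I)·e^(rT) = (42.48 − 1.2314)·e^(0.0200·12/12) = 41.2486 × 1.020201 = 42.0819
Value (long) = (F − K)·e^(−rT) = (42.0819 − 39.93) × 0.980199 = 2.1093
Short position value = −(long value) = -kr 2.11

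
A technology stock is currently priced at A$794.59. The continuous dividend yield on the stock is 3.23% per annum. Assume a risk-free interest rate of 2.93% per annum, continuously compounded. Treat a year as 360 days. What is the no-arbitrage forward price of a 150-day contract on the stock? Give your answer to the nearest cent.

A$793.60

F = S·e^((r − q)T) = 794.59 · e^((0.0293 − 0.0323) × 150/360)
= 794.59 · e^-0.001250 = 794.59 × 0.998751
F = A$793.60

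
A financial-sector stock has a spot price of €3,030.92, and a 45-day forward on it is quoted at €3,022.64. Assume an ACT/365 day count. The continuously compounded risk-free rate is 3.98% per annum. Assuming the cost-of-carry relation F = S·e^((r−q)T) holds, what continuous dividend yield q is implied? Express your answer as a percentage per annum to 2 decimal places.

From F = S·e^((r−q)T): (r − q) = ln(F/S)/T
ln(3022.64/3030.92) = ln(0.997268) = -0.002736
(r − q) = -0.002736 / (45/365) = -0.022192
q = r − ln(F/S)/T = 0.0398 + 0.022192 = 0.061992
q = 6.20%

6.20%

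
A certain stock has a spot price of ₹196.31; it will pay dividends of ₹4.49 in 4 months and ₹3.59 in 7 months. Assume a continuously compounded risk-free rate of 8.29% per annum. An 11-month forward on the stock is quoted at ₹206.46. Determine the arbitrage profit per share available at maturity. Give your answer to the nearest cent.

PV(dividends) I = 4.49·e^(−0.0829·4/12) + 3.59·e^(−0.0829·7/12) = 7.7881
Fair forward F* = (S − I)·e^(rT) = (196.31 − 7.7881)·e^0.075992 = 188.5219 × 1.078954 = 203.4065
Market ₹206.46 > fair 203.4065: forward overpriced → cash-and-carry (borrow at r, buy the stock and collect the dividends, short the forward).
Profit at T = |F_mkt − F*| = |206.46 − 203.4065| = ₹3.05 per share

₹3.05 per share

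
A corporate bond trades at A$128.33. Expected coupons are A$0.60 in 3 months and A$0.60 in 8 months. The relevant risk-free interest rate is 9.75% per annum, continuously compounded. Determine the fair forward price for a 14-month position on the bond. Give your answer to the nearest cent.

PV(coupons) I = 0.60·e^(−0.0975·3/12) + 0.60·e^(−0.0975·8/12)
I = 0.5856 + 0.5622 = 1.1478
F = (S − I)·e^(rT) = (128.33 − 1.1478) · e^(0.0975·14/12)
= 127.1822 · e^0.113750 = 127.1822 × 1.120472 = A$142.50

A$142.50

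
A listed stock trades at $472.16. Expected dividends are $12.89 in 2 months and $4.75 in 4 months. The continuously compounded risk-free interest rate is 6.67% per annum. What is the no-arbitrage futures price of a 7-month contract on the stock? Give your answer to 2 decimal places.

PV(dividends) I = 12.89·e^(−0.0667·2/12) + 4.75·e^(−0.0667·4/12)
I = 12.7475 + 4.6456 = 17.3931
F = (S − I)·e^(rT) = (472.16 − 17.3931) · e^(0.0667·7/12)
= 454.7669 · e^0.038908 = 454.7669 × 1.039675 = $472.81

$472.81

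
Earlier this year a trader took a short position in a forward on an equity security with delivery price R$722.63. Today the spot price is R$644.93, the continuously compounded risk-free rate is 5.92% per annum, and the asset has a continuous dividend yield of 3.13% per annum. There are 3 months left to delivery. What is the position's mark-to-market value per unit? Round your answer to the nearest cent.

R$72.11

Current fair forward for the remaining 3 months: F = S·e^((r − q)·T), (r − q) = 0.0592 − 0.0313 = 0.0279
F = 644.93 · e^(0.0279 × 3/12) = 644.93 × 1.006999 = 649.4439
Value of long forward = (F − K)·e^(−rT) = (649.4439 − 722.63) · e^(−0.0592·3/12)
= -73.1861 × 0.985309 = -72.11
Short position value = −(long value) = R$72.11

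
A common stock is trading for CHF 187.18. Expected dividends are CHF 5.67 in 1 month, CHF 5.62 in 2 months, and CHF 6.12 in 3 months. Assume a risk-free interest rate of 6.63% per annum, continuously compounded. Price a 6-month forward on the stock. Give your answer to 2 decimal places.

CHF 175.69

PV(dividends) I = 5.67·e^(−0.0663·1/12) + 5.62·e^(−0.0663·2/12) + 6.12·e^(−0.0663·3/12)
I = 5.6388 + 5.5582 + 6.0194 = 17.2164
F = (S − I)·e^(rT) = (187.18 − 17.2164) · e^(0.0663·6/12)
= 169.9636 · e^0.033150 = 169.9636 × 1.033706 = CHF 175.69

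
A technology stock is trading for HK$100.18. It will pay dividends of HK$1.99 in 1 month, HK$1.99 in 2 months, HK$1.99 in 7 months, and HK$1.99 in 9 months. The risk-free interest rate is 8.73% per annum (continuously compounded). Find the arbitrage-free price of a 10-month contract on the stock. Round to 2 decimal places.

HK$99.47

PV(dividends) I = 1.99·e^(−0.0873·1/12) + 1.99·e^(−0.0873·2/12) + 1.99·e^(−0.0873·7/12) + 1.99·e^(−0.0873·9/12)
I = 1.9756 + 1.9613 + 1.8912 + 1.8639 = 7.6920
F = (S − I)·e^(rT) = (100.18 − 7.6920) · e^(0.0873·10/12)
= 92.4880 · e^0.072750 = 92.4880 × 1.075462 = HK$99.47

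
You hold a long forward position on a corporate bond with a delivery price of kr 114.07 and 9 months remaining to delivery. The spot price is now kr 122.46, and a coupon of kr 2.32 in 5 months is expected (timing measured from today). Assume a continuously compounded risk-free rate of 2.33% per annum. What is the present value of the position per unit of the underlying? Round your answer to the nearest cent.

kr 8.07

PV(remaining coupons) I = 2.32·e^(−0.0233·5/12) = 2.2976
Current forward F = (S − I)·e^(rT) = (122.46 − 2.2976)·e^(0.0233·9/12) = 120.1624 × 1.017629 = 122.2807
Value (long) = (F − K)·e^(−rT) = (122.2807 − 114.07) × 0.982677 = 8.0685
Value = kr 8.07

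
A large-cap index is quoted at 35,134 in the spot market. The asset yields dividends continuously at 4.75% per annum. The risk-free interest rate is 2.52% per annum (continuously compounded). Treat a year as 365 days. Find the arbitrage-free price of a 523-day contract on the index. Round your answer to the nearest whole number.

F = S·e^((r − q)T) = 35134 · e^((0.0252 − 0.0475) × 523/365)
= 35134 · e^-0.031953 = 35134 × 0.968552
F = 34,029

34,029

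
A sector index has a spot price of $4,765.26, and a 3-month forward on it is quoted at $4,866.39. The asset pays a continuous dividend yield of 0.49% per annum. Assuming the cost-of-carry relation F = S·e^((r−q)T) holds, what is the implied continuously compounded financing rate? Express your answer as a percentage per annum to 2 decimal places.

8.89%

From F = S·e^((r−q)T): (r − q) = ln(F/S)/T
ln(4866.39/4765.26) = ln(1.021222) = 0.021000
(r − q) = 0.021000 / (3/12) = 0.084000
r = ln(F/S)/T + q = 0.084000 + 0.0049 = 0.088900
r = 8.89%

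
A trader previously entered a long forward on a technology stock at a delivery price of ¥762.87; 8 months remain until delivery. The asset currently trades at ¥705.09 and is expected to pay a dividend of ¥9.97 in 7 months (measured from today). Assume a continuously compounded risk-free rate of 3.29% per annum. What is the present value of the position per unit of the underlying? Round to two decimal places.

-¥51.01

PV(remaining dividends) I = 9.97·e^(−0.0329·7/12) = 9.7805
Current forward F = (S − I)·e^(rT) = (705.09 − 9.7805)·e^(0.0329·8/12) = 695.3095 × 1.022176 = 710.7287
Value (long) = (F − K)·e^(−rT) = (710.7287 − 762.87) × 0.978305 = -51.0101
Value = -¥51.01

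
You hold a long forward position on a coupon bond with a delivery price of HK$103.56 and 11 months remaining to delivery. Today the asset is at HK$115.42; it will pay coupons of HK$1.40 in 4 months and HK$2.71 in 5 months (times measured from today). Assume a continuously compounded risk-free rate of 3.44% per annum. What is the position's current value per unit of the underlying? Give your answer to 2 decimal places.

PV(remaining coupons) I = 1.40·e^(−0.0344·4/12) + 2.71·e^(−0.0344·5/12) = 4.0555
Current forward F = (S − I)·e^(rT) = (115.42 − 4.0555)·e^(0.0344·11/12) = 111.3645 × 1.032036 = 114.9322
Value (long) = (F − K)·e^(−rT) = (114.9322 − 103.56) × 0.968959 = 11.0192
Value = HK$11.02

HK$11.02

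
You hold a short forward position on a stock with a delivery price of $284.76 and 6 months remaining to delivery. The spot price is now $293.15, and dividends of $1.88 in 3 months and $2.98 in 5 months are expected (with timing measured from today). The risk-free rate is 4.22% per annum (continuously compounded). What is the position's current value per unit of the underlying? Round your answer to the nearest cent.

PV(remaining dividends) I = 1.88·e^(−0.0422·3/12) + 2.98·e^(−0.0422·5/12) = 4.7883
Current forward F = (S − I)·e^(rT) = (293.15 − 4.7883)·e^(0.0422·6/12) = 288.3617 × 1.021324 = 294.5107
Value (long) = (F − K)·e^(−rT) = (294.5107 − 284.76) × 0.979121 = 9.5471
Short position value = −(long value) = -$9.55

-$9.55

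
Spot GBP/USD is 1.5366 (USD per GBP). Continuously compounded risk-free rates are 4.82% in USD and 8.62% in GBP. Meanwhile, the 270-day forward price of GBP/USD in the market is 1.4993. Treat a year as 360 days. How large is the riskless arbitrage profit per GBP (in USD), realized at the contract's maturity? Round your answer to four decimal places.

0.0059 per GBP (in USD)

Fair forward: F* = S·e^(carry·T), with carry = (r_USD − r_GBP) = 0.0482 − 0.0862 = -0.0380
F* = 1.5366 · e^(-0.0380 × 270/360) = 1.5366 · e^-0.028500 = 1.5366 × 0.971902 = 1.4934
Market 1.4993 > fair 1.4934: forward overpriced → cash-and-carry (buy spot, short the forward).
At maturity, profit = |F_mkt − F*| = |1.4993 − 1.4934| = 0.0059 per GBP (in USD)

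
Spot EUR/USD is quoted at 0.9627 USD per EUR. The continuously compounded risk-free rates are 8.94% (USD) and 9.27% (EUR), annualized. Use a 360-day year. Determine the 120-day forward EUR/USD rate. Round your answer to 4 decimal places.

F = S·e^((r_USD − r_EUR)T) = 0.9627 · e^((0.0894 − 0.0927) × 120/360)
= 0.9627 · e^-0.001100 = 0.9627 × 0.998901
F = 0.9616 USD per EUR

0.9616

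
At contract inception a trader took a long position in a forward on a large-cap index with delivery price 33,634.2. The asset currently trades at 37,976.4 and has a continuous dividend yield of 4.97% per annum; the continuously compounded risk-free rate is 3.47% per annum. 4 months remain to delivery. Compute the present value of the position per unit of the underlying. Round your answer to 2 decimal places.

4105.03

Current fair forward for the remaining 4 months: F = S·e^((r − q)·T), (r − q) = 0.0347 − 0.0497 = -0.0150
F = 37976.4 · e^(-0.0150 × 4/12) = 37976.4 × 0.99501248 = 37786.9919
Value of long forward = (F − K)·e^(−rT) = (37786.9919 − 33634.2) · e^(−0.0347·4/12)
= 4152.7919 × 0.98849997 = 4105.03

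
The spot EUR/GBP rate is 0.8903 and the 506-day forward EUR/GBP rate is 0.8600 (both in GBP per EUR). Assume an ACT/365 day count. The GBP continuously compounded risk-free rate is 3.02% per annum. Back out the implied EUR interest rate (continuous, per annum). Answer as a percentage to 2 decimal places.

F = S·e^((r_GBP − r_EUR)T) ⇒ r_EUR = r_GBP − ln(F/S)/T
ln(0.8600/0.8903) = -0.034626; /(506/365) = -0.024977
r_EUR = 0.0302 + 0.024977 = 0.055177
r_EUR = 5.52%

5.52%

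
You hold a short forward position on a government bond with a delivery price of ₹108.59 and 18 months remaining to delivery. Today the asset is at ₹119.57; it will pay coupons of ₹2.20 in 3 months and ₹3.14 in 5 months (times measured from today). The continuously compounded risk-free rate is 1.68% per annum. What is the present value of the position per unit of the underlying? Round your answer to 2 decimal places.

PV(remaining coupons) I = 2.20·e^(−0.0168·3/12) + 3.14·e^(−0.0168·5/12) = 5.3089
Current forward F = (S − I)·e^(rT) = (119.57 − 5.3089)·e^(0.0168·18/12) = 114.2611 × 1.025520 = 117.1770
Value (long) = (F − K)·e^(−rT) = (117.1770 − 108.59) × 0.975115 = 8.3733
Short position value = −(long value) = -₹8.37

-₹8.37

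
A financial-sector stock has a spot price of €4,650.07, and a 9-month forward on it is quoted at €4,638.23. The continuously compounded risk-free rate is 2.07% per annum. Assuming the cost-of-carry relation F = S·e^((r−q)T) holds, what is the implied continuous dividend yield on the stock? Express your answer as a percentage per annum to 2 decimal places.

2.41%

From F = S·e^((r−q)T): (r − q) = ln(F/S)/T
ln(4638.23/4650.07) = ln(0.997454) = -0.002549
(r − q) = -0.002549 / (9/12) = -0.003399
q = r − ln(F/S)/T = 0.0207 + 0.003399 = 0.024099
q = 2.41%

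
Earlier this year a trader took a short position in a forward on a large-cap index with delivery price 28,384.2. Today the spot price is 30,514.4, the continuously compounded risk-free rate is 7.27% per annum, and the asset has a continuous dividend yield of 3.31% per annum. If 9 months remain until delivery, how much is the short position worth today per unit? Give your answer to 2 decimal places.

-2888.22

Current fair forward for the remaining 9 months: F = S·e^((r − q)·T), (r − q) = 0.0727 − 0.0331 = 0.0396
F = 30514.4 · e^(0.0396 × 9/12) = 30514.4 × 1.03014544 = 31434.2700
Value of long forward = (F − K)·e^(−rT) = (31434.2700 − 28384.2) · e^(−0.0727·9/12)
= 3050.0700 × 0.94693484 = 2888.22
Short position value = −(long value) = -2888.22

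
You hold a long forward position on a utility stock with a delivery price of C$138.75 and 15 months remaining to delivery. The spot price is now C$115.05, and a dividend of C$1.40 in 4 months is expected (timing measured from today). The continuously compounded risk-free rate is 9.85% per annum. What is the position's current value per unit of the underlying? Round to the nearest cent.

PV(remaining dividends) I = 1.40·e^(−0.0985·4/12) = 1.3548
Current forward F = (S − I)·e^(rT) = (115.05 − 1.3548)·e^(0.0985·15/12) = 113.6952 × 1.131026 = 128.5922
Value (long) = (F − K)·e^(−rT) = (128.5922 − 138.75) × 0.884153 = -8.9810
Value = -C$8.98

-C$8.98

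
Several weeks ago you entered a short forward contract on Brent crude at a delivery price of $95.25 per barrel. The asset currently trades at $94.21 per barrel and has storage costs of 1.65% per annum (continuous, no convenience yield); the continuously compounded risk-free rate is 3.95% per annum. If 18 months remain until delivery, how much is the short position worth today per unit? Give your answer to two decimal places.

Current fair forward for the remaining 18 months: F = S·e^((r + u)·T), (r + u) = 0.0395 + 0.0165 = 0.0560
F = 94.21 · e^(0.0560 × 18/12) = 94.21 × 1.087629 = 102.4655
Value of long forward = (F − K)·e^(−rT) = (102.4655 − 95.25) · e^(−0.0395·18/12)
= 7.2155 × 0.942471 = 6.80
Short position value = −(long value) = -$6.80

-$6.80 per barrel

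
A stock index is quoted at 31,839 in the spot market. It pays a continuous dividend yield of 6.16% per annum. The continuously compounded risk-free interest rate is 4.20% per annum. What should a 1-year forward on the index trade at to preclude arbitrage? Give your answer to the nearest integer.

31,221

F = S·e^((r − q)T) = 31839 · e^((0.0420 − 0.0616) × 1)
= 31839 · e^-0.019600 = 31839 × 0.980591
F = 31,221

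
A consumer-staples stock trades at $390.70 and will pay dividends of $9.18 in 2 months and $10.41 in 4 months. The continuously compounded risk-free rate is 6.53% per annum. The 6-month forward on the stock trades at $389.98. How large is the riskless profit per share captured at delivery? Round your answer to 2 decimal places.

PV(dividends) I = 9.18·e^(−0.0653·2/12) + 10.41·e^(−0.0653·4/12) = 19.2665
Fair forward F* = (S − I)·e^(rT) = (390.70 − 19.2665)·e^0.032650 = 371.4335 × 1.033189 = 383.7610
Market $389.98 > fair 383.7610: forward overpriced → cash-and-carry (borrow at r, buy the stock and collect the dividends, short the forward).
Profit at T = |F_mkt − F*| = |389.98 − 383.7610| = $6.22 per share

$6.22 per share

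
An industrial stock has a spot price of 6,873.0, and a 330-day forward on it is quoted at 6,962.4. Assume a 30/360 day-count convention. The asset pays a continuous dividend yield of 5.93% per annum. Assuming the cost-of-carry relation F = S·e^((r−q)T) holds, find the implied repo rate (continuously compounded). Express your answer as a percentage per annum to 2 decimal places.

7.34%

From F = S·e^((r−q)T): (r − q) = ln(F/S)/T
ln(6962.4/6873.0) = ln(1.013007) = 0.012923
(r − q) = 0.012923 / (330/360) = 0.014098
r = ln(F/S)/T + q = 0.014098 + 0.0593 = 0.073398
r = 7.34%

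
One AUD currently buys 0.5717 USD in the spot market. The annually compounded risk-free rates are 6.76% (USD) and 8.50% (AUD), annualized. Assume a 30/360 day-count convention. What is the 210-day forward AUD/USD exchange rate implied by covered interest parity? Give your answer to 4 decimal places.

0.5663

By covered interest parity, F = S · (1+r_USD)^T / (1+r_AUD)^T
= 0.5717 × 1.038895 / 1.048739 = 0.5717 × 0.990613
F = 0.5663 USD per AUD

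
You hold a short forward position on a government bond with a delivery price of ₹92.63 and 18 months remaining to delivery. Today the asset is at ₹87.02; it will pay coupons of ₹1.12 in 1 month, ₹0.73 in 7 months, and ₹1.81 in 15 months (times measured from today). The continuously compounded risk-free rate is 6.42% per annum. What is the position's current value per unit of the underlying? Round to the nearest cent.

₹0.59

PV(remaining coupons) I = 1.12·e^(−0.0642·1/12) + 0.73·e^(−0.0642·7/12) + 1.81·e^(−0.0642·15/12) = 3.4876
Current forward F = (S − I)·e^(rT) = (87.02 − 3.4876)·e^(0.0642·18/12) = 83.5324 × 1.101089 = 91.9766
Value (long) = (F − K)·e^(−rT) = (91.9766 − 92.63) × 0.908192 = -0.5934
Short position value = −(long value) = ₹0.59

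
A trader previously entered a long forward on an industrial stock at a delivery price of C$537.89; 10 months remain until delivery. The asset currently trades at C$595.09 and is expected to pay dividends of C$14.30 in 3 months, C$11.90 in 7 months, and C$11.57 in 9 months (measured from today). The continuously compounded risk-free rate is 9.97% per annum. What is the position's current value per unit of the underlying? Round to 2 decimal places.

C$64.17

PV(remaining dividends) I = 14.30·e^(−0.0997·3/12) + 11.90·e^(−0.0997·7/12) + 11.57·e^(−0.0997·9/12) = 35.9120
Current forward F = (S − I)·e^(rT) = (595.09 − 35.9120)·e^(0.0997·10/12) = 559.1780 × 1.086632 = 607.6207
Value (long) = (F − K)·e^(−rT) = (607.6207 − 537.89) × 0.920274 = 64.1714
Value = C$64.17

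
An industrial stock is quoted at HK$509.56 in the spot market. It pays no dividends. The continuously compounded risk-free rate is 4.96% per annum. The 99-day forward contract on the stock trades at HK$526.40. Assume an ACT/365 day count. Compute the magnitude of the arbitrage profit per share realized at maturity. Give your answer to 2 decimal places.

Fair forward: F* = S·e^(carry·T), with carry = r = 0.0496
F* = 509.56 · e^(0.0496 × 99/365) = 509.56 · e^0.013453 = 509.56 × 1.013544 = HK$516.4615
Market HK$526.40 > fair HK$516.4615: forward overpriced → cash-and-carry (buy spot, short the forward).
At maturity, profit = |F_mkt − F*| = |526.40 − 516.4615| = HK$9.94 per share

HK$9.94 per share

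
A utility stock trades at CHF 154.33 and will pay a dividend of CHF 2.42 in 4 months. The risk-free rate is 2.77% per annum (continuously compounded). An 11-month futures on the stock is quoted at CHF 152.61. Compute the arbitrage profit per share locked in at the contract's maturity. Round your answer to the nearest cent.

CHF 3.23 per share

PV(dividends) I = 2.42·e^(−0.0277·4/12) = 2.3978
Fair futures F* = (S − I)·e^(rT) = (154.33 − 2.3978)·e^0.025392 = 151.9322 × 1.025717 = 155.8394
Market CHF 152.61 < fair 155.8394: forward underpriced → reverse cash-and-carry (short the stock, invest proceeds at r, pay the dividends, go long the forward).
Profit at T = |F_mkt − F*| = |152.61 − 155.8394| = CHF 3.23 per share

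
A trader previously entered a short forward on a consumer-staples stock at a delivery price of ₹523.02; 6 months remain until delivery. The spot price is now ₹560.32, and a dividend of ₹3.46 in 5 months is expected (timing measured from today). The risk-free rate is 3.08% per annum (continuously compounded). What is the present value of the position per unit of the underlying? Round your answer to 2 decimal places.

-₹41.88

PV(remaining dividends) I = 3.46·e^(−0.0308·5/12) = 3.4159
Current forward F = (S − I)·e^(rT) = (560.32 − 3.4159)·e^(0.0308·6/12) = 556.9041 × 1.015519 = 565.5467
Value (long) = (F − K)·e^(−rT) = (565.5467 − 523.02) × 0.984718 = 41.8768
Short position value = −(long value) = -₹41.88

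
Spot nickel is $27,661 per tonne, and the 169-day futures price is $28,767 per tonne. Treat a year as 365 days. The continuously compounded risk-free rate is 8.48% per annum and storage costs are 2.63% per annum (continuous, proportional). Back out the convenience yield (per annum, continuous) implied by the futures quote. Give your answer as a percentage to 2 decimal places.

F = S·e^((r+u−y)T) ⇒ (r+u−y) = ln(F/S)/T
ln(28767/27661) = 0.039205; /T ⇒ 0.084674
y = r + u − ln(F/S)/T = 0.0848 + 0.0263 − 0.084674 = 0.026426
y = 2.64%

2.64%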